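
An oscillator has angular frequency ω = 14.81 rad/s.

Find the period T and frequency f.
T = 2π/ω = 2π/14.81 = 0.4243 s; f = ω/2π = 2.357 Hz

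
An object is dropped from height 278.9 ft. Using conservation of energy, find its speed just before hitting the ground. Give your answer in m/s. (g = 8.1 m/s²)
mgh = ½mv² → v = √(2gh) = √(2×8.1×85.01) = 37.11 m/s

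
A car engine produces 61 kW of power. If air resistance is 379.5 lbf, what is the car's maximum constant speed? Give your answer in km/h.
P = Fv → v = P/F = 61000 W / 1688 N = 36.14 m/s = 130.1 km/h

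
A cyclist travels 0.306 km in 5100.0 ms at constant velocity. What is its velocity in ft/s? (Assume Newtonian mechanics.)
v = d/t (with unit conversion) = 196.9 ft/s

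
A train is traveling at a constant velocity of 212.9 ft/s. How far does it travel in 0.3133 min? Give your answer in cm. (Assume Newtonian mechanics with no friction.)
d = vt (with unit conversion) = 122000.0 cm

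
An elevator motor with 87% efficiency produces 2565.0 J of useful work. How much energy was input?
W_in = W_out/η = 2565.0/0.87 = 2948.3 J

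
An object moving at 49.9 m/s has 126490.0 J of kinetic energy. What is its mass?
KE = ½mv² → m = 2KE/v² = 2×126490.0/49.9² = 101.6 kg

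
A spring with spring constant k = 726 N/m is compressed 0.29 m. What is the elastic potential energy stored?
PE = ½kx² = ½×726×0.29² = 30.53 J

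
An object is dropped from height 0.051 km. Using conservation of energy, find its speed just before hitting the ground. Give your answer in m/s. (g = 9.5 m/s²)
mgh = ½mv² → v = √(2gh) = √(2×9.5×51) = 31.13 m/s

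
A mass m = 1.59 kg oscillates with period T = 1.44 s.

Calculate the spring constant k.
T = 2π√(m/k) → k = m(2π/T)² = 1.59×(2π/1.44)² = 30.27 N/m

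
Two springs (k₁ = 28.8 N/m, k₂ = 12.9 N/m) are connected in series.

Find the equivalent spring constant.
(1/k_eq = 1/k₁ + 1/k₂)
1/k_eq = 1/28.8 + 1/12.9 = 0.11224; k_eq = 8.909 N/m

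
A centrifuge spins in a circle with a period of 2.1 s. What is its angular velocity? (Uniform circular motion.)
ω = 2π/T = 2π/2.1 = 2.992 rad/s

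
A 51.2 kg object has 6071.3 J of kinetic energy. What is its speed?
KE = ½mv² → v = √(2KE/m) = √(2×6071.3/51.2) = 15.4 m/s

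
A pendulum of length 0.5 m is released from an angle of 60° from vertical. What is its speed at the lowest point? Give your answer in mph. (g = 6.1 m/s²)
h = L(1 − cosθ) = 0.5×(1 − cos60°) = 0.25 m
v = √(2gh) = √(2×6.1×0.25) = 1.746 m/s = 3.907 mph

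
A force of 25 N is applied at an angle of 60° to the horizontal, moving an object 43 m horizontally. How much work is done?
W = Fd cosθ = 25×43×cos(60°) = 537.5 J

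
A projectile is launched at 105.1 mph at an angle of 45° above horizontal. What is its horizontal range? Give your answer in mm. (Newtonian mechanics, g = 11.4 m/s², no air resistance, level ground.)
R = v₀² sin(2θ) / g (with unit conversion) = 193600.0 mm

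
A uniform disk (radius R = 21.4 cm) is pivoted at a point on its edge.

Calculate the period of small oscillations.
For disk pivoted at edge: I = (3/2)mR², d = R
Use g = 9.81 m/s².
I/m = (3/2)R² = 0.06869 m²; d = R = 0.214 m
T = 2π√((3/2)R²/(gR)) = 2π√(3R/(2g)) = 1.137 s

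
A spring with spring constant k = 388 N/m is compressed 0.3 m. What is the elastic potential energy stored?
PE = ½kx² = ½×388×0.3² = 17.46 J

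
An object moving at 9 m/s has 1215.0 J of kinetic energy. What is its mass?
KE = ½mv² → m = 2KE/v² = 2×1215.0/9² = 30.0 kg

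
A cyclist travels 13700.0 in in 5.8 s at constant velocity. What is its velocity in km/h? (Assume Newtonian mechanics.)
v = d/t (with unit conversion) = 216.0 km/h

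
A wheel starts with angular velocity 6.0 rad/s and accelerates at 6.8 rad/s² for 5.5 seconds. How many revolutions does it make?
θ = ω₀t + ½αt² = 6.0×5.5 + ½×6.8×5.5² = 135.85 rad
Revolutions = θ/(2π) = 135.85/(2π) = 21.62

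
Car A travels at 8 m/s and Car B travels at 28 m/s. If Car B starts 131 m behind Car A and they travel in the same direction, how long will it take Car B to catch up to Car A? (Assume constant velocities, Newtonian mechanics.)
Relative speed: v_rel = 28 - 8 = 20 m/s
Time to catch: t = d₀/v_rel = 131/20 = 6.55 s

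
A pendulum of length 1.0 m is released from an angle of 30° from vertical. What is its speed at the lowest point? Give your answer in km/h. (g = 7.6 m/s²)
h = L(1 − cosθ) = 1.0×(1 − cos30°) = 0.134 m
v = √(2gh) = √(2×7.6×0.134) = 1.427 m/s = 5.137 km/h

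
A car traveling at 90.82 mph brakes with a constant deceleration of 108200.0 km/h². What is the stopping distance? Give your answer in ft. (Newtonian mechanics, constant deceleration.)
d = v₀² / (2a) (with unit conversion) = 323.9 ft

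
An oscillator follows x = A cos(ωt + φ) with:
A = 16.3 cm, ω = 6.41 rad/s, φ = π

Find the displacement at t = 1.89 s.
x = A cos(ωt + φ) = 16.3×cos(6.41×1.89 + π) = -14.67 cm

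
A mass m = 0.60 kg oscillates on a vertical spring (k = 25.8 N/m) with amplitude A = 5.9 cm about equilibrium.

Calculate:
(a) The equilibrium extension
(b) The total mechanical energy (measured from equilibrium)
x_eq = mg/k = 0.6×9.81/25.8 = 0.2281 m = 22.81 cm
E = ½kA² = ½×25.8×(0.059)² = 0.0449 J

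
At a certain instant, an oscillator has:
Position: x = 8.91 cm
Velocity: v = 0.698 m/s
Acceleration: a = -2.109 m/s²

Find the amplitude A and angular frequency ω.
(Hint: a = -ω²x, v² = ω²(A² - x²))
a = −ω²x → ω = √(|a|/x) = √(2.109/0.0891) = 4.865 rad/s
v² = ω²(A² − x²) → A = √(x² + v²/ω²) = √(0.0891² + 0.698²/4.865²) = 0.1689 m = 16.89 cm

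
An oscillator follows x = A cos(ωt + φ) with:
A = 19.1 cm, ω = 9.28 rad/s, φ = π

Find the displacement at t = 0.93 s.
x = A cos(ωt + φ) = 19.1×cos(9.28×0.93 + π) = 13.38 cm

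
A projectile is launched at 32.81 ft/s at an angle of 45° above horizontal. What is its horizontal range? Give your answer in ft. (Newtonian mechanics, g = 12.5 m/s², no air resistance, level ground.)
R = v₀² sin(2θ) / g (with unit conversion) = 26.25 ft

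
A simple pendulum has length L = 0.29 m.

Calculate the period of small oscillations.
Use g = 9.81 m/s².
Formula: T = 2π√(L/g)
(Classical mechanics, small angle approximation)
T = 2π√(L/g) = 2π√(0.29/9.81) = 1.08 s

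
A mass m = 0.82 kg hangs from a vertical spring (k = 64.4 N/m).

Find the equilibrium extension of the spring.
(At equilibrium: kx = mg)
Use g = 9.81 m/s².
x_eq = mg/k = 0.82×9.81/64.4 = 0.1249 m = 12.49 cm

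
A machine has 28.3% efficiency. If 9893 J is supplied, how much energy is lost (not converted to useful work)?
W_out = η × W_in = 0.283×9893 = 2799.7 J
W_lost = W_in − W_out = 9893 − 2799.7 = 7093.3 J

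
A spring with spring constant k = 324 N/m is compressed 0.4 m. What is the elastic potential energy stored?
PE = ½kx² = ½×324×0.4² = 25.92 J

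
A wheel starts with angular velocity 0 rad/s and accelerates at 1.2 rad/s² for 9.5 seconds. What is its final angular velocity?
ω = ω₀ + αt = 0 + 1.2 × 9.5 = 11.4 rad/s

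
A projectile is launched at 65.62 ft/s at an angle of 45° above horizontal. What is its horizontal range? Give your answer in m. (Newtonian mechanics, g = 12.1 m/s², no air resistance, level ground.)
R = v₀² sin(2θ) / g (with unit conversion) = 33.06 m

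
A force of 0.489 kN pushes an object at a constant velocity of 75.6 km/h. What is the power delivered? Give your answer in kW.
P = Fv = 489 N × 21 m/s = 1.027e+04 W = 10.27 kW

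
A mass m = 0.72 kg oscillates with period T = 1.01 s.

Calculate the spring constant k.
T = 2π√(m/k) → k = m(2π/T)² = 0.72×(2π/1.01)² = 27.86 N/m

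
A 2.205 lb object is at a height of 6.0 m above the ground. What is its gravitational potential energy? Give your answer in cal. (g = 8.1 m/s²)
PE = mgh = 1 kg × 8.1 m/s² × 6 m = 48.61 J = 11.62 cal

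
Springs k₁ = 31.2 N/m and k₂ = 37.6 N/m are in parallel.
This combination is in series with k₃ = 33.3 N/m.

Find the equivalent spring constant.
k₁₂ = k₁ + k₂ = 68.8 N/m (parallel)
1/k_eq = 1/k₁₂ + 1/k₃ → k_eq = 22.44 N/m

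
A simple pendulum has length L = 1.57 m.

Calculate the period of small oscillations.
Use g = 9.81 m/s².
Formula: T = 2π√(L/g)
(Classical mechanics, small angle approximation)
T = 2π√(L/g) = 2π√(1.57/9.81) = 2.514 s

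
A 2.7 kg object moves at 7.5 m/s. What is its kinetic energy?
KE = ½mv² = ½×2.7×7.5² = 75.9375 J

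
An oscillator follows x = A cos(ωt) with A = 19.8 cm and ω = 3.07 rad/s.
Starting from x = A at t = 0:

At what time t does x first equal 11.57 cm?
cos(ωt) = x/A = 11.57/19.8 = 0.5843
ωt = arccos(0.5843) = 0.9467 rad
t = 0.9467/3.07 = 0.3084 s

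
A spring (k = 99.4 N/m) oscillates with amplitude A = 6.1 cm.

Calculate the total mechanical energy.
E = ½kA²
E = ½kA² = ½×99.4×(0.061)² = 0.1849 J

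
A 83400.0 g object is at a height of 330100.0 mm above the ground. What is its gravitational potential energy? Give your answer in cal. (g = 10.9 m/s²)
PE = mgh = 83.4 kg × 10.9 m/s² × 330.1 m = 3.001e+05 J = 71720.0 cal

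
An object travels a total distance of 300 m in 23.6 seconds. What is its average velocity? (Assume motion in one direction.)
v_avg = Δd / Δt = 300 / 23.6 = 12.71 m/s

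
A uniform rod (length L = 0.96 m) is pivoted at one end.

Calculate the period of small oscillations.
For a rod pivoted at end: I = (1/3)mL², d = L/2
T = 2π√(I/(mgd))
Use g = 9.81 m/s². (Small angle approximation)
I/m = (1/3)L² = 0.3072 m²; d = L/2 = 0.48 m
T = 2π√(I/(mgd)) = 2π√(0.3072/(9.81×0.48)) = 1.605 s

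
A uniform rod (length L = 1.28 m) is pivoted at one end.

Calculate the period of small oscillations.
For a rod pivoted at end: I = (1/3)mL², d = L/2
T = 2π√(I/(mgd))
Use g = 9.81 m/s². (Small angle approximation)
I/m = (1/3)L² = 0.5461 m²; d = L/2 = 0.64 m
T = 2π√(I/(mgd)) = 2π√(0.5461/(9.81×0.64)) = 1.853 s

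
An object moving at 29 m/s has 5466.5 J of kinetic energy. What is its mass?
KE = ½mv² → m = 2KE/v² = 2×5466.5/29² = 13.0 kg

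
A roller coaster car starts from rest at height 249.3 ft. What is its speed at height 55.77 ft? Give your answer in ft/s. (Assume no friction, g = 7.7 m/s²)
mgh₁ = ½mv₂² + mgh₂ → v₂ = √(2g(h₁−h₂)) = √(2×7.7×(75.99−17)) = 30.14 m/s = 98.88 ft/s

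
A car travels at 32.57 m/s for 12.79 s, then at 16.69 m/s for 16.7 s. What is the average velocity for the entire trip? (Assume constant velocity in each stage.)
d₁ = v₁t₁ = 32.57 × 12.79 = 416.57 m
d₂ = v₂t₂ = 16.69 × 16.7 = 278.723 m
d_total = 695.29 m, t_total = 29.49 s
v_avg = d_total/t_total = 695.29/29.49 = 23.58 m/s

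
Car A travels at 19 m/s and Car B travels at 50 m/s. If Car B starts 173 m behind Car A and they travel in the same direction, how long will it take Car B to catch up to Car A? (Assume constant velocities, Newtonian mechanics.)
Relative speed: v_rel = 50 - 19 = 31 m/s
Time to catch: t = d₀/v_rel = 173/31 = 5.58 s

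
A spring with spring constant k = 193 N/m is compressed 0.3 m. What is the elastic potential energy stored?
PE = ½kx² = ½×193×0.3² = 8.685 J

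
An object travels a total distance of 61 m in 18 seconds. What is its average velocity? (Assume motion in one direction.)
v_avg = Δd / Δt = 61 / 18 = 3.39 m/s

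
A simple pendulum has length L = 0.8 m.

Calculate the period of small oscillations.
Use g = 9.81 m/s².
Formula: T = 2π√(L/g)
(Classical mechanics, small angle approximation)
T = 2π√(L/g) = 2π√(0.8/9.81) = 1.794 s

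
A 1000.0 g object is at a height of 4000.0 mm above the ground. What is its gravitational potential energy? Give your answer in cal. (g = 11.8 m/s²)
PE = mgh = 1 kg × 11.8 m/s² × 4 m = 47.2 J = 11.28 cal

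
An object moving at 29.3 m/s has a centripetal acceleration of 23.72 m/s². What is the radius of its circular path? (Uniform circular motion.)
r = v²/a_c = 29.3²/23.72 = 36.19 m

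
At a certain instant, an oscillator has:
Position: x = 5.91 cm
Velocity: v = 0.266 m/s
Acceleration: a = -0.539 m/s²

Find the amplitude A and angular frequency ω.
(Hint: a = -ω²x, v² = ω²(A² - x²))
a = −ω²x → ω = √(|a|/x) = √(0.539/0.0591) = 3.02 rad/s
v² = ω²(A² − x²) → A = √(x² + v²/ω²) = √(0.0591² + 0.266²/3.02²) = 0.1061 m = 10.61 cm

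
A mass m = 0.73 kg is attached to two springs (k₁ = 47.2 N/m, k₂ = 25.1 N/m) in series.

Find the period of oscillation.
k_eq = k₁k₂/(k₁+k₂) = 16.39 N/m
T = 2π√(m/k_eq) = 2π√(0.73/16.39) = 1.326 s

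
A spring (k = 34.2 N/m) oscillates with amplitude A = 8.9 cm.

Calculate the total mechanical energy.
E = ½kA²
E = ½kA² = ½×34.2×(0.089)² = 0.1354 J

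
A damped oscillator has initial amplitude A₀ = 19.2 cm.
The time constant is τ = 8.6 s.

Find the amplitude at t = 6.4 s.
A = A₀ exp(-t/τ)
A = A₀ exp(−t/τ) = 19.2×exp(−6.4/8.6) = 9.122 cm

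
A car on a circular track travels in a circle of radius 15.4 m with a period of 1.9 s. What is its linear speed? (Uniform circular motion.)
v = 2πr/T = 2π×15.4/1.9 = 50.93 m/s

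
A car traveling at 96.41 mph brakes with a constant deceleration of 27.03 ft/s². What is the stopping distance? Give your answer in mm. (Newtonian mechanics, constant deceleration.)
d = v₀² / (2a) (with unit conversion) = 112700.0 mm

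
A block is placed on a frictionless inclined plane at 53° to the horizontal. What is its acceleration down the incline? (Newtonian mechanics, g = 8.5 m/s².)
a = g sin(θ) = 8.5 × sin(53°) = 8.5 × 0.7986 = 6.79 m/s²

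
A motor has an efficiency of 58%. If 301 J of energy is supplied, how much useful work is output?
W_out = η × W_in = 0.58 × 301 = 174.58 J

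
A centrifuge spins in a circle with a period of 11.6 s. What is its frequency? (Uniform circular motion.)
f = 1/T = 1/11.6 = 0.0862 Hz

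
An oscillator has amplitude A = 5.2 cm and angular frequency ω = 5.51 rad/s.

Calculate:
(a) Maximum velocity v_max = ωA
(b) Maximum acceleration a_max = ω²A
v_max = ωA = 5.51×0.052 = 0.2865 m/s
a_max = ω²A = 5.51²×0.052 = 1.579 m/s²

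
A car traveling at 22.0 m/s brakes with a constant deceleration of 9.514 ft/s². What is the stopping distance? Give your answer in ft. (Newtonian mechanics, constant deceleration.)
d = v₀² / (2a) (with unit conversion) = 273.8 ft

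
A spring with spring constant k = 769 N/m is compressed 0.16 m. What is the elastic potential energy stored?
PE = ½kx² = ½×769×0.16² = 9.843 J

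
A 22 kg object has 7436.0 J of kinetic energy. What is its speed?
KE = ½mv² → v = √(2KE/m) = √(2×7436.0/22) = 26.0 m/s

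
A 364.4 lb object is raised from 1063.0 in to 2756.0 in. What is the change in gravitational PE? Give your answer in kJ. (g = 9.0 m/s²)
ΔPE = mg(h₂ − h₁) = 165.3 kg × 9.0 m/s² × (70 − 27) m = 6.397e+04 J = 63.97 kJ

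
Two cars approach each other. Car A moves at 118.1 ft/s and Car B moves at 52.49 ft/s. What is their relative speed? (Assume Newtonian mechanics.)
v_rel = v_A + v_B = 118.1 + 52.49 = 170.6 ft/s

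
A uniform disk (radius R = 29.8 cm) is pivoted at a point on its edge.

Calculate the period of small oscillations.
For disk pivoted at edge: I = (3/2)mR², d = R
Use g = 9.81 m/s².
I/m = (3/2)R² = 0.1332 m²; d = R = 0.298 m
T = 2π√((3/2)R²/(gR)) = 2π√(3R/(2g)) = 1.341 s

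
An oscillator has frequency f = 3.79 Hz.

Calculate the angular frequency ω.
ω = 2πf = 2π×3.79 = 23.81 rad/s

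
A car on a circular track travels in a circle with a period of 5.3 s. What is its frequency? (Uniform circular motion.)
f = 1/T = 1/5.3 = 0.1887 Hz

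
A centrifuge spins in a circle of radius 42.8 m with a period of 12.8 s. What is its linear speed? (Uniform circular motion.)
v = 2πr/T = 2π×42.8/12.8 = 21.01 m/s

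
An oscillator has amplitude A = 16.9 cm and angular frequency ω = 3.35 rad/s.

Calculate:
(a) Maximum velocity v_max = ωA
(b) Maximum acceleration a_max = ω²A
v_max = ωA = 3.35×0.169 = 0.5661 m/s
a_max = ω²A = 3.35²×0.169 = 1.897 m/s²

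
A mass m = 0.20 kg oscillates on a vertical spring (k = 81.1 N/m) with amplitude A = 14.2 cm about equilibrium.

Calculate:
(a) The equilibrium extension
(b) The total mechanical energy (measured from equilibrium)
x_eq = mg/k = 0.2×9.81/81.1 = 0.02419 m = 2.419 cm
E = ½kA² = ½×81.1×(0.142)² = 0.8177 J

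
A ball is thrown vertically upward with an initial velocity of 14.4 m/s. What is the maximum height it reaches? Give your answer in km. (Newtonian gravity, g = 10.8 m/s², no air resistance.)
h_max = v₀²/(2g) (with unit conversion) = 0.0096 km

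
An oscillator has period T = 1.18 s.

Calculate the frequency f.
f = 1/T = 1/1.18 = 0.8475 Hz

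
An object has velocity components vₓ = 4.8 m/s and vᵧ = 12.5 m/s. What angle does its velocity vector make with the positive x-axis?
θ = arctan(vᵧ/vₓ) = arctan(12.5/4.8) = 68.99°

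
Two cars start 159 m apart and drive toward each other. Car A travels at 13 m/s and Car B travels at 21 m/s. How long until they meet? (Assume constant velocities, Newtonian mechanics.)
Combined speed: v_combined = 13 + 21 = 34 m/s
Time to meet: t = d/34 = 159/34 = 4.68 s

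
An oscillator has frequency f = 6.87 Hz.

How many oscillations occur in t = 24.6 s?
n = f×t = 6.87×24.6 = 169 oscillations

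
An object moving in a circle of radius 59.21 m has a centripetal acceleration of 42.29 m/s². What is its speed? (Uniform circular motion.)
v = √(a_c × r) = √(42.29 × 59.21) = 50.04 m/s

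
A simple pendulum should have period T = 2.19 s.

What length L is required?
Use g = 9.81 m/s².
T = 2π√(L/g) → L = g(T/2π)² = 9.81×(2.19/2π)² = 1.192 m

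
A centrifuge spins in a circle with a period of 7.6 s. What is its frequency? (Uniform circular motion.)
f = 1/T = 1/7.6 = 0.1316 Hz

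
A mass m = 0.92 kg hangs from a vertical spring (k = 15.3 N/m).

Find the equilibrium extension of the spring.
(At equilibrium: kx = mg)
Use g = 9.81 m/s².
x_eq = mg/k = 0.92×9.81/15.3 = 0.5899 m = 58.99 cm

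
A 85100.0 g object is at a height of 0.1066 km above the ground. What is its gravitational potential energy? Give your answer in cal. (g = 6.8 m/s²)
PE = mgh = 85.1 kg × 6.8 m/s² × 106.6 m = 6.169e+04 J = 14740.0 cal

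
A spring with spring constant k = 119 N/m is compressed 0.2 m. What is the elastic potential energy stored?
PE = ½kx² = ½×119×0.2² = 2.38 J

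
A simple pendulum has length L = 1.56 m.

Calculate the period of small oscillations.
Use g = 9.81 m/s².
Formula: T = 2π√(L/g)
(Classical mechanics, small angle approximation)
T = 2π√(L/g) = 2π√(1.56/9.81) = 2.506 s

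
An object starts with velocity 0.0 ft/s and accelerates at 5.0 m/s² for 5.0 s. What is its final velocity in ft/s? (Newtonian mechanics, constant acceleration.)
v = v₀ + at (with unit conversion) = 82.02 ft/s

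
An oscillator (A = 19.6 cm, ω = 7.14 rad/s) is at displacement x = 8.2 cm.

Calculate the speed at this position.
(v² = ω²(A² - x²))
v = ω√(A² − x²) = 7.14×√(0.196² − 0.082²) = 1.271 m/s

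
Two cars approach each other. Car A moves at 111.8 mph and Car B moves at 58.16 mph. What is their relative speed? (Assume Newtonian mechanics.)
v_rel = v_A + v_B = 111.8 + 58.16 = 170.0 mph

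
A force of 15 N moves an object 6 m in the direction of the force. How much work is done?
W = Fd = 15×6 = 90.0 J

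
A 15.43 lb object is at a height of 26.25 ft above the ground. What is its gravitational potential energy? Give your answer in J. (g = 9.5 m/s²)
PE = mgh = 6.999 kg × 9.5 m/s² × 8.001 m = 532 J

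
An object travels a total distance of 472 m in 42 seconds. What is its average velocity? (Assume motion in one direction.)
v_avg = Δd / Δt = 472 / 42 = 11.24 m/s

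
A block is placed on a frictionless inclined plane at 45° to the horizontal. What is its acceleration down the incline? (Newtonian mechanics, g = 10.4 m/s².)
a = g sin(θ) = 10.4 × sin(45°) = 10.4 × 0.7071 = 7.35 m/s²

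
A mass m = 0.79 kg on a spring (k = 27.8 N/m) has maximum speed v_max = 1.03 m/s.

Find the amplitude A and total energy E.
½mv²_max = ½kA² → A = v_max√(m/k) = 1.03×√(0.79/27.8) = 0.1736 m = 17.36 cm
E = ½mv²_max = ½×0.79×1.03² = 0.4191 J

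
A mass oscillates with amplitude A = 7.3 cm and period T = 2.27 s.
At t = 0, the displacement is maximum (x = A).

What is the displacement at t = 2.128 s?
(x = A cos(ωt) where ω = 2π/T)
ω = 2π/T = 2π/2.27 = 2.768 rad/s
x = A cos(ωt) = 7.3×cos(2.768×2.128) = 6.743 cm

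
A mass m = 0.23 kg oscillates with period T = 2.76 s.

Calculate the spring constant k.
T = 2π√(m/k) → k = m(2π/T)² = 0.23×(2π/2.76)² = 1.192 N/m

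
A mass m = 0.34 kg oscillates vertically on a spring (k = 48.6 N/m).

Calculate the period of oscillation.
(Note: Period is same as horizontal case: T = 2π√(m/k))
T = 2π√(m/k) = 2π√(0.34/48.6) = 0.5255 s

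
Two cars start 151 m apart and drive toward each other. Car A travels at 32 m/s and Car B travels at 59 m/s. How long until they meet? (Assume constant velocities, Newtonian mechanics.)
Combined speed: v_combined = 32 + 59 = 91 m/s
Time to meet: t = d/91 = 151/91 = 1.66 s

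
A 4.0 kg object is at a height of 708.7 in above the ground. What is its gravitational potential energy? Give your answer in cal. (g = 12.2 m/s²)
PE = mgh = 4 kg × 12.2 m/s² × 18 m = 878.4 J = 210.0 cal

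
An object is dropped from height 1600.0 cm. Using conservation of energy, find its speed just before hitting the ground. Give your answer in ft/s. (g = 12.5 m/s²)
mgh = ½mv² → v = √(2gh) = √(2×12.5×16) = 20 m/s = 65.62 ft/s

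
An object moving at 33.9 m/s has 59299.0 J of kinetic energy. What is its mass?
KE = ½mv² → m = 2KE/v² = 2×59299.0/33.9² = 103.2 kg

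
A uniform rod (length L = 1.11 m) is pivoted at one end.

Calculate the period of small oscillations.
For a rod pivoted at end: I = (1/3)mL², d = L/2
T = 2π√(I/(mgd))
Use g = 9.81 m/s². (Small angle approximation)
I/m = (1/3)L² = 0.4107 m²; d = L/2 = 0.555 m
T = 2π√(I/(mgd)) = 2π√(0.4107/(9.81×0.555)) = 1.726 s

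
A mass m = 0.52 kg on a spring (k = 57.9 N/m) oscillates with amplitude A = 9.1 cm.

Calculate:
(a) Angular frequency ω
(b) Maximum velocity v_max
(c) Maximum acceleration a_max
ω = √(k/m) = √(57.9/0.52) = 10.55 rad/s
v_max = ωA = 10.55×0.091 = 0.9602 m/s
a_max = ω²A = 10.55²×0.091 = 10.13 m/s²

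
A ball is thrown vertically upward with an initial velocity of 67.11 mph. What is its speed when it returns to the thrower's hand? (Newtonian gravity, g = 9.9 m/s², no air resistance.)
By conservation of energy, the ball returns at the same speed = 67.11 mph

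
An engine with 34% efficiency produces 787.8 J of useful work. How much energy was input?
W_in = W_out/η = 787.8/0.34 = 2317.1 J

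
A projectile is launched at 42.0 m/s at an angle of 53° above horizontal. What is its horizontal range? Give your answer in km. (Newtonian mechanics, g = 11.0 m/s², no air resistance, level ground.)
R = v₀² sin(2θ) / g (with unit conversion) = 0.1542 km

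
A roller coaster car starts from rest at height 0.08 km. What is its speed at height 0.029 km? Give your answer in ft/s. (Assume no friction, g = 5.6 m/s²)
mgh₁ = ½mv₂² + mgh₂ → v₂ = √(2g(h₁−h₂)) = √(2×5.6×(80−29)) = 23.9 m/s = 78.41 ft/s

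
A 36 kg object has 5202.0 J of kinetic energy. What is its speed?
KE = ½mv² → v = √(2KE/m) = √(2×5202.0/36) = 17.0 m/s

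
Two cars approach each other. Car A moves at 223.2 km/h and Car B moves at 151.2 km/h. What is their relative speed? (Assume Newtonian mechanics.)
v_rel = v_A + v_B = 223.2 + 151.2 = 374.4 km/h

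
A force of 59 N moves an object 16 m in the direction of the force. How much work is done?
W = Fd = 59×16 = 944.0 J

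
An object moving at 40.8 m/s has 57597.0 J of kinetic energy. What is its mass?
KE = ½mv² → m = 2KE/v² = 2×57597.0/40.8² = 69.2 kg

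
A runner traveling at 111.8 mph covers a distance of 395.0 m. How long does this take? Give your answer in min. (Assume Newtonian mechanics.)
t = d/v (with unit conversion) = 0.1317 min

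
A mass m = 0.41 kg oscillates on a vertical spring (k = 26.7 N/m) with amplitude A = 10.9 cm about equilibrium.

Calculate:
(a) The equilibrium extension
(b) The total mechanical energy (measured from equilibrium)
x_eq = mg/k = 0.41×9.81/26.7 = 0.1506 m = 15.06 cm
E = ½kA² = ½×26.7×(0.109)² = 0.1586 J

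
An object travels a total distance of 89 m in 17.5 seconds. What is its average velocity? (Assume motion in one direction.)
v_avg = Δd / Δt = 89 / 17.5 = 5.09 m/s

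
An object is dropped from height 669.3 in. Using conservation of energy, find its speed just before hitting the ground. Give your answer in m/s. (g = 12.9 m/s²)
mgh = ½mv² → v = √(2gh) = √(2×12.9×17) = 20.94 m/s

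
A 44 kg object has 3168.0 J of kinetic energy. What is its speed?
KE = ½mv² → v = √(2KE/m) = √(2×3168.0/44) = 12.0 m/s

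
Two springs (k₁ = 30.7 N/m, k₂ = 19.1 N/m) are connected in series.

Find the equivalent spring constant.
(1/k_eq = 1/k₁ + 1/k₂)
1/k_eq = 1/30.7 + 1/19.1 = 0.084929; k_eq = 11.77 N/m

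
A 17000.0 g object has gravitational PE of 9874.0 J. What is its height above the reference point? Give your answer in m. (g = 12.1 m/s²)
PE = mgh → h = PE/(mg) = 9874 J / (17 kg × 12.1 m/s²) = 48 m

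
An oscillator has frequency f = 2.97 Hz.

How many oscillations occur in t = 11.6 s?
n = f×t = 2.97×11.6 = 34.45 oscillations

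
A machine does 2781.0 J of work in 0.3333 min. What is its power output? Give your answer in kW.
P = W/t = 2781 J / 20 s = 139.1 W = 0.1391 kW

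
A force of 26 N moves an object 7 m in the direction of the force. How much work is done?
W = Fd = 26×7 = 182.0 J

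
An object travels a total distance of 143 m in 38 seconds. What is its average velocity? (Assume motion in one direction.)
v_avg = Δd / Δt = 143 / 38 = 3.76 m/s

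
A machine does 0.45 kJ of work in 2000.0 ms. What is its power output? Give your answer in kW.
P = W/t = 450 J / 2 s = 225 W = 0.225 kW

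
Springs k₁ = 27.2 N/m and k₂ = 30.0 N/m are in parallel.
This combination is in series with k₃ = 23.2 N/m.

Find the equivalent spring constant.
k₁₂ = k₁ + k₂ = 57.2 N/m (parallel)
1/k_eq = 1/k₁₂ + 1/k₃ → k_eq = 16.51 N/m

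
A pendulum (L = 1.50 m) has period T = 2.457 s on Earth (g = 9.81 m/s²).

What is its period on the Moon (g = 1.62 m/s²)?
T = 2π√(L/g), so T_moon/T_earth = √(g_earth/g_moon)
T_moon = 2π√(1.5/1.62) = 6.046 s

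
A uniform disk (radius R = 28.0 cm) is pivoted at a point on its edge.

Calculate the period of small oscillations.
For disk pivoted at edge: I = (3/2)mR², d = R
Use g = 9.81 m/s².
I/m = (3/2)R² = 0.1176 m²; d = R = 0.28 m
T = 2π√((3/2)R²/(gR)) = 2π√(3R/(2g)) = 1.3 s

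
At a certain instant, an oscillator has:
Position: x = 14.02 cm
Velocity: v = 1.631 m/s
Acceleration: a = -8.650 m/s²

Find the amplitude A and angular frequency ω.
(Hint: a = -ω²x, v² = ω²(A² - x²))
a = −ω²x → ω = √(|a|/x) = √(8.65/0.1402) = 7.855 rad/s
v² = ω²(A² − x²) → A = √(x² + v²/ω²) = √(0.1402² + 1.631²/7.855²) = 0.2505 m = 25.05 cm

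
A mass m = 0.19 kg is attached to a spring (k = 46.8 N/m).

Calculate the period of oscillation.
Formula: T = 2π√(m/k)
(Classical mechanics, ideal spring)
T = 2π√(m/k) = 2π√(0.19/46.8) = 0.4003 s; f = 1/T = 2.498 Hz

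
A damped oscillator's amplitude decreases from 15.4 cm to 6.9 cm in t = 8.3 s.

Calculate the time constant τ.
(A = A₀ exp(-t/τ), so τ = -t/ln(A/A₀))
A/A₀ = 6.9/15.4 = 0.4481; ln(A/A₀) = -0.8028
τ = −t/ln(A/A₀) = −8.3/-0.8028 = 10.34 s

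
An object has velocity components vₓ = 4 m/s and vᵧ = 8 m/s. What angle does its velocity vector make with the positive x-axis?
θ = arctan(vᵧ/vₓ) = arctan(8/4) = 63.43°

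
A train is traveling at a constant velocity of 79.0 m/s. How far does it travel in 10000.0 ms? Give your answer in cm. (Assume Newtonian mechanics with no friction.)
d = vt (with unit conversion) = 79000.0 cm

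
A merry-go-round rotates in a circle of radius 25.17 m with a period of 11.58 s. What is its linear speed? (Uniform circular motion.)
v = 2πr/T = 2π×25.17/11.58 = 13.66 m/s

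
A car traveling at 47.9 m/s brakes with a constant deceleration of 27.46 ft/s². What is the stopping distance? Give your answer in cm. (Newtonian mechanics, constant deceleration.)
d = v₀² / (2a) (with unit conversion) = 13710.0 cm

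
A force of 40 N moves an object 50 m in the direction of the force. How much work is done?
W = Fd = 40×50 = 2000.0 J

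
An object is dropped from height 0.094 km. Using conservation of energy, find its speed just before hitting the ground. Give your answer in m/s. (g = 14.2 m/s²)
mgh = ½mv² → v = √(2gh) = √(2×14.2×94) = 51.67 m/s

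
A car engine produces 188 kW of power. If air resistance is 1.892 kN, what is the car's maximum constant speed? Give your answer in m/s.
P = Fv → v = P/F = 188000 W / 1892 N = 99.37 m/s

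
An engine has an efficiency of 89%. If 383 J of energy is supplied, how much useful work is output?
W_out = η × W_in = 0.89 × 383 = 340.87 J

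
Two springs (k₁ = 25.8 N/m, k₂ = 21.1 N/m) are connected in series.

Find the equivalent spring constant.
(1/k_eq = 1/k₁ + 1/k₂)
1/k_eq = 1/25.8 + 1/21.1 = 0.086153; k_eq = 11.61 N/m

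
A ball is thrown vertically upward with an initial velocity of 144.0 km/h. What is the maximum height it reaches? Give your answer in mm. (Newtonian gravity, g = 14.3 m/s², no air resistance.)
h_max = v₀²/(2g) (with unit conversion) = 55940.0 mm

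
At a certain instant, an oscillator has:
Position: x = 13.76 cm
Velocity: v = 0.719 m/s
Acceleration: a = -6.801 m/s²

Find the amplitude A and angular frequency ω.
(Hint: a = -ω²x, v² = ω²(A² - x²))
a = −ω²x → ω = √(|a|/x) = √(6.801/0.1376) = 7.03 rad/s
v² = ω²(A² − x²) → A = √(x² + v²/ω²) = √(0.1376² + 0.719²/7.03²) = 0.1714 m = 17.14 cm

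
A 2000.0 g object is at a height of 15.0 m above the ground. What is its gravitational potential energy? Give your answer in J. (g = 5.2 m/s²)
PE = mgh = 2 kg × 5.2 m/s² × 15 m = 156 J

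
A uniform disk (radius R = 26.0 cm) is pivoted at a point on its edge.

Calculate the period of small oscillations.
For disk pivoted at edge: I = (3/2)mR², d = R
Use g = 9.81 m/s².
I/m = (3/2)R² = 0.1014 m²; d = R = 0.26 m
T = 2π√((3/2)R²/(gR)) = 2π√(3R/(2g)) = 1.253 s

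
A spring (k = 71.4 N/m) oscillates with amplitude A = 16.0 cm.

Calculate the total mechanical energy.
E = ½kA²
E = ½kA² = ½×71.4×(0.16)² = 0.9139 J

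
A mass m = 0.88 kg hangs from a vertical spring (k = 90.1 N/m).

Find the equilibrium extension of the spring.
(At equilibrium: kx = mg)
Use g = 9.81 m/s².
x_eq = mg/k = 0.88×9.81/90.1 = 0.09581 m = 9.581 cm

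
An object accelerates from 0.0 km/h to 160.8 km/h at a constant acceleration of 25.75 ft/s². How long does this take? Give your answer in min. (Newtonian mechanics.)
t = (v - v₀)/a (with unit conversion) = 0.09485 min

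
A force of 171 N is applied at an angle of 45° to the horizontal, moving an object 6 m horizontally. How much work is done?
W = Fd cosθ = 171×6×cos(45°) = 725.49 J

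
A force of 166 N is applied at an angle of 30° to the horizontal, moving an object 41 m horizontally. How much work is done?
W = Fd cosθ = 166×41×cos(30°) = 5894.2 J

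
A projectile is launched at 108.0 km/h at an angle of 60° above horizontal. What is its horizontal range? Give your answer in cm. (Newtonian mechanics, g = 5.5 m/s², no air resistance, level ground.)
R = v₀² sin(2θ) / g (with unit conversion) = 14170.0 cm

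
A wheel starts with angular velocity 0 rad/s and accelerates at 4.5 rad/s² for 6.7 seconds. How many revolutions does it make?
θ = ω₀t + ½αt² = 0×6.7 + ½×4.5×6.7² = 101.0 rad
Revolutions = θ/(2π) = 101.0/(2π) = 16.08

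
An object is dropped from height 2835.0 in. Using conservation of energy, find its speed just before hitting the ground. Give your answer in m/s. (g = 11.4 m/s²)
mgh = ½mv² → v = √(2gh) = √(2×11.4×72.01) = 40.52 m/s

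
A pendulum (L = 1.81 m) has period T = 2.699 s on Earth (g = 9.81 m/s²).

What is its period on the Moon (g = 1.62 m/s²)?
T = 2π√(L/g), so T_moon/T_earth = √(g_earth/g_moon)
T_moon = 2π√(1.81/1.62) = 6.641 s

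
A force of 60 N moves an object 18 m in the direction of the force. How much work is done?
W = Fd = 60×18 = 1080.0 J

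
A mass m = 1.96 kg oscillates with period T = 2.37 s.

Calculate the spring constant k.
T = 2π√(m/k) → k = m(2π/T)² = 1.96×(2π/2.37)² = 13.78 N/m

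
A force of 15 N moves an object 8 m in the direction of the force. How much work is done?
W = Fd = 15×8 = 120.0 J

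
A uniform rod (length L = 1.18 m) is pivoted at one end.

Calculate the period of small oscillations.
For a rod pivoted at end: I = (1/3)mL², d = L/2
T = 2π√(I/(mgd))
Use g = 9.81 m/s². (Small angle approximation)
I/m = (1/3)L² = 0.4641 m²; d = L/2 = 0.59 m
T = 2π√(I/(mgd)) = 2π√(0.4641/(9.81×0.59)) = 1.779 s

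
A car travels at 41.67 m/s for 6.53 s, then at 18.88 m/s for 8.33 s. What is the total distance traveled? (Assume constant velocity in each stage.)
d₁ = v₁t₁ = 41.67 × 6.53 = 272.105 m
d₂ = v₂t₂ = 18.88 × 8.33 = 157.27 m
d_total = 272.105 + 157.27 = 429.38 m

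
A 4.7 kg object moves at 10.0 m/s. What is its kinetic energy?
KE = ½mv² = ½×4.7×10.0² = 235.0 J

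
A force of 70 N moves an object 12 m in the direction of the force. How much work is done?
W = Fd = 70×12 = 840.0 J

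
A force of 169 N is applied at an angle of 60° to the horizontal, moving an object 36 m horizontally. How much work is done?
W = Fd cosθ = 169×36×cos(60°) = 3042.0 J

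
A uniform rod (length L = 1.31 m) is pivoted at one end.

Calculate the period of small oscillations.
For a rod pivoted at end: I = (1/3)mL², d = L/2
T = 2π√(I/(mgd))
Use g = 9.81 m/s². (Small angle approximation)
I/m = (1/3)L² = 0.572 m²; d = L/2 = 0.655 m
T = 2π√(I/(mgd)) = 2π√(0.572/(9.81×0.655)) = 1.875 s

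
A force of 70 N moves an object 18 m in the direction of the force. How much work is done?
W = Fd = 70×18 = 1260.0 J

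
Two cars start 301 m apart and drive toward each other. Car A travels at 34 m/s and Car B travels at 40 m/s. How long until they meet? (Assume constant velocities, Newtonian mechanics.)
Combined speed: v_combined = 34 + 40 = 74 m/s
Time to meet: t = d/74 = 301/74 = 4.07 s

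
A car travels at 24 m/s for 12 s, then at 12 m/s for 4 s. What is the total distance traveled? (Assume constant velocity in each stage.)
d₁ = v₁t₁ = 24 × 12 = 288 m
d₂ = v₂t₂ = 12 × 4 = 48 m
d_total = 288 + 48 = 336 m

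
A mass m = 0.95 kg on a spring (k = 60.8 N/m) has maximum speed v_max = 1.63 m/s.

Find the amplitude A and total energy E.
½mv²_max = ½kA² → A = v_max√(m/k) = 1.63×√(0.95/60.8) = 0.2037 m = 20.38 cm
E = ½mv²_max = ½×0.95×1.63² = 1.262 J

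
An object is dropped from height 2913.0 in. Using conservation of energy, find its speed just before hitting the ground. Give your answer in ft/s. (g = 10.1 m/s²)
mgh = ½mv² → v = √(2gh) = √(2×10.1×73.99) = 38.66 m/s = 126.8 ft/s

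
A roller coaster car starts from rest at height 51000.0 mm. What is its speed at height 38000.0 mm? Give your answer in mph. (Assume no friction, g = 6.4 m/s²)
mgh₁ = ½mv₂² + mgh₂ → v₂ = √(2g(h₁−h₂)) = √(2×6.4×(51−38)) = 12.9 m/s = 28.86 mph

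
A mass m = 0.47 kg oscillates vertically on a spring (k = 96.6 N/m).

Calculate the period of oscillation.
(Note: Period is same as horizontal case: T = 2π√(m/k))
T = 2π√(m/k) = 2π√(0.47/96.6) = 0.4383 s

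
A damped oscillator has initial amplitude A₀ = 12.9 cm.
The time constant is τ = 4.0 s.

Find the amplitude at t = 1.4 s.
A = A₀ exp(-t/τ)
A = A₀ exp(−t/τ) = 12.9×exp(−1.4/4.0) = 9.09 cm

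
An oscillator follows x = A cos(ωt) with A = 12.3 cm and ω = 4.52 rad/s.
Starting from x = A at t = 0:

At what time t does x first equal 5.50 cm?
cos(ωt) = x/A = 5.5/12.3 = 0.4472
ωt = arccos(0.4472) = 1.107 rad
t = 1.107/4.52 = 0.245 s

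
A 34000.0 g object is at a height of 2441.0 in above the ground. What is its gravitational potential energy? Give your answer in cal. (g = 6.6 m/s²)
PE = mgh = 34 kg × 6.6 m/s² × 62 m = 1.391e+04 J = 3325.0 cal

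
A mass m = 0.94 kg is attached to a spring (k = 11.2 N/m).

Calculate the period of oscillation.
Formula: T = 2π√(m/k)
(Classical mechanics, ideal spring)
T = 2π√(m/k) = 2π√(0.94/11.2) = 1.82 s; f = 1/T = 0.5494 Hz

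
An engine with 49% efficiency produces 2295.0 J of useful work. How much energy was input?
W_in = W_out/η = 2295.0/0.49 = 4683.7 J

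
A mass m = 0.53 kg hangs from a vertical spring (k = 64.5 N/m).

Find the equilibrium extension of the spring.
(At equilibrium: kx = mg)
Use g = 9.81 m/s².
x_eq = mg/k = 0.53×9.81/64.5 = 0.08061 m = 8.061 cm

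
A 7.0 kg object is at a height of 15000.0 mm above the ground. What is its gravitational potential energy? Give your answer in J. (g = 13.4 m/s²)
PE = mgh = 7 kg × 13.4 m/s² × 15 m = 1407 J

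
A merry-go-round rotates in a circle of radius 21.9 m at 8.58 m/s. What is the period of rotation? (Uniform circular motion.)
T = 2πr/v = 2π×21.9/8.58 = 16.04 s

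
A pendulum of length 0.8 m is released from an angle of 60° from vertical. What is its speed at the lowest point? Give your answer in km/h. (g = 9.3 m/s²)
h = L(1 − cosθ) = 0.8×(1 − cos60°) = 0.4 m
v = √(2gh) = √(2×9.3×0.4) = 2.728 m/s = 9.819 km/h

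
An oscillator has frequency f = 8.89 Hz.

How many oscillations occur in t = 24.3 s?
n = f×t = 8.89×24.3 = 216 oscillations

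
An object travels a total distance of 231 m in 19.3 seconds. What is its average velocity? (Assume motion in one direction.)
v_avg = Δd / Δt = 231 / 19.3 = 11.97 m/s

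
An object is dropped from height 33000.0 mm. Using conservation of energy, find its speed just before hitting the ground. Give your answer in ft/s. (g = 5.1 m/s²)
mgh = ½mv² → v = √(2gh) = √(2×5.1×33) = 18.35 m/s = 60.19 ft/s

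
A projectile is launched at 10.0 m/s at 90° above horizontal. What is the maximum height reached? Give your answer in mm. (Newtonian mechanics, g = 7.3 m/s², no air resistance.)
H = v₀²sin²(θ)/(2g) (with unit conversion) = 6849.0 mm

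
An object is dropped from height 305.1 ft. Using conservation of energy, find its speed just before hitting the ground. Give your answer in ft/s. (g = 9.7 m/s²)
mgh = ½mv² → v = √(2gh) = √(2×9.7×92.99) = 42.47 m/s = 139.4 ft/s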